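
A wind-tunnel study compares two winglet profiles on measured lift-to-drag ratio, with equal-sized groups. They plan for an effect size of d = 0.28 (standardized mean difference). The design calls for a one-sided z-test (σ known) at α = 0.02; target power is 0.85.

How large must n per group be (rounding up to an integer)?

n = 244 per group

For power 0.85 need Φ(δ − z_{0.02}) = 0.85, so δ = z_{0.02} + z_{0.15} = 2.054 + 1.036 = 3.090.
δ = d·√(n/2) ⇒ n = 2(δ/d)² = 2 × (3.090 / 0.28)² = 243.60.
Round up to the next whole unit.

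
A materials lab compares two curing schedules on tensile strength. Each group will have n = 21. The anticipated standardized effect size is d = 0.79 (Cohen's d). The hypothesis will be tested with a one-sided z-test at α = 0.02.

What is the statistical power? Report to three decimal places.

Noncentrality parameter: δ = d·√(n/2) = 0.79 × √(21/2) = 2.5599
One-sided α = 0.02 → critical value z_{0.02} = 2.054.
Power = Φ(δ − 2.054) = Φ(0.506) = 0.6936.

Power ≈ 0.694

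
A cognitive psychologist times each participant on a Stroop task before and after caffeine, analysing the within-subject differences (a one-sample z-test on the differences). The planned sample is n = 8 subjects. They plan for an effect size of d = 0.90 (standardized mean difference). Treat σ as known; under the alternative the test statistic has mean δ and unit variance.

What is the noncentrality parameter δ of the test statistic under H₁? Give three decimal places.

The noncentrality parameter scales effect size by the design's sample-size factor: δ = d·√n = 0.90 × √8 = 2.5456

δ ≈ 2.546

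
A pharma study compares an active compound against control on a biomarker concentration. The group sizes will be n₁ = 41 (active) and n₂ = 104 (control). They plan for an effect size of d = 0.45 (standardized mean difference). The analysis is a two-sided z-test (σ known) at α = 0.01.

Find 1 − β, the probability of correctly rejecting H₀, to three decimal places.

Power ≈ 0.446

Noncentrality parameter: δ = d / √(1/n₁ + 1/n₂) = 0.45 / √(1/41 + 1/104) = 2.4403
Critical value for a two-sided test at α = 0.01: z_{α/2} = 2.576.
Power = Φ(δ − 2.576) + Φ(−δ − 2.576) = Φ(-0.136) + Φ(-5.016) = 0.4461 + 0.0000 = 0.4461.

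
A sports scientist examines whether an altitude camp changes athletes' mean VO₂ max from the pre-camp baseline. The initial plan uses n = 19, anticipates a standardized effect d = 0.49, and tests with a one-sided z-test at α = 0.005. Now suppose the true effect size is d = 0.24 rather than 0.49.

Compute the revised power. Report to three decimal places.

With d = 0.24: δ = d·√n = 0.24 × √19 = 1.0461. Critical value z_{0.005} = 2.576.
Revised power = P(Z > 2.576 − δ) = Φ(-1.530) = 0.0630.

Power ≈ 0.063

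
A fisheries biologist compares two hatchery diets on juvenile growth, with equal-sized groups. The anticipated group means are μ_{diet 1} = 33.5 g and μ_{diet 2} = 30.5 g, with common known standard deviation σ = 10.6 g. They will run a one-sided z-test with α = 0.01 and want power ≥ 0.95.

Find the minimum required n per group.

n = 394 per group

Standardized effect: d = |μ_{diet 1} − μ_{diet 2}| / σ = |33.5 − 30.5| / 10.6 = 0.2830
For power 0.95 need Φ(δ − z_{0.01}) = 0.95, so δ = z_{0.01} + z_{0.05} = 2.326 + 1.645 = 3.971.
δ = d·√(n/2) ⇒ n = 2(δ/d)² = 2 × (3.971 / 0.2830)² = 393.77.
Round up to the next whole unit.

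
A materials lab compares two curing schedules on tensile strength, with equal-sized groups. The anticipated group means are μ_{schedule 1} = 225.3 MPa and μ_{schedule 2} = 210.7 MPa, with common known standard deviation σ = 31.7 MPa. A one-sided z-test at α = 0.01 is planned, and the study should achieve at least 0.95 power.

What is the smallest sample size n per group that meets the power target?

Standardized effect: d = |μ_{schedule 1} − μ_{schedule 2}| / σ = |225.3 − 210.7| / 31.7 = 0.4606
Set Φ(δ − 2.326) = 0.95; then δ − 2.326 = Φ⁻¹(0.95) = 1.645, giving δ = 3.971.
δ = d·√(n/2) ⇒ n = 2(δ/d)² = 2 × (3.971 / 0.4606)² = 148.69.
Round up to the next whole unit.

n = 149 per group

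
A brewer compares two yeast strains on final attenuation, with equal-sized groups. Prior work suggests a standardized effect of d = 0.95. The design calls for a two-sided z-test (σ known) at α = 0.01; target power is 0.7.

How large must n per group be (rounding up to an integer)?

Set Φ(δ − 2.576) = 0.7; then δ − 2.576 = Φ⁻¹(0.7) = 0.524, giving δ = 3.100.
(The Φ(−δ − z_{α/2}) term is vanishingly small for δ > 0 and is dropped in the standard sample-size formula.)
δ = d·√(n/2) ⇒ n = 2(δ/d)² = 2 × (3.100 / 0.95)² = 21.30.
Rounding up, n = 22 per group.

n = 22 per group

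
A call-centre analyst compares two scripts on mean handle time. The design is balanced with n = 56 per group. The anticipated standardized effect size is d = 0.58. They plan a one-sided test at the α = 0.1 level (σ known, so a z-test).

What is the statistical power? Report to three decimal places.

Power ≈ 0.963

Noncentrality parameter: δ = d·√(n/2) = 0.58 × √(56/2) = 3.0691
One-sided α = 0.1 → critical value z_{0.1} = 1.282.
Power = Φ(δ − 1.282) = Φ(1.788) = 0.9631.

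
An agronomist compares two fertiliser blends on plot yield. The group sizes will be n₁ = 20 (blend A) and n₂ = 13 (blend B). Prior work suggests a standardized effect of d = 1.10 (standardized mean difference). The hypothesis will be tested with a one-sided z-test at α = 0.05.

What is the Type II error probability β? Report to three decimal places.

Noncentrality parameter: δ = d / √(1/n₁ + 1/n₂) = 1.10 / √(1/20 + 1/13) = 3.0876
One-sided α = 0.05 → critical value z_{0.05} = 1.645.
Power = P(Z > 1.645 − δ) = Φ(1.443) = 0.9255.
Type II error: β = 1 − power = 1 − 0.9255 = 0.0745.

β ≈ 0.075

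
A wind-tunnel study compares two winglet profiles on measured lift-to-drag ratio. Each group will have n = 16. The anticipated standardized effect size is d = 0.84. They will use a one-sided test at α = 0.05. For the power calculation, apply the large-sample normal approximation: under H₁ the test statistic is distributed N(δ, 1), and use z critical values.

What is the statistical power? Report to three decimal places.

Noncentrality parameter: δ = d·√(n/2) = 0.84 × √(16/2) = 2.3759
One-sided α = 0.05 → critical value z_{0.05} = 1.645.
Power = Φ(δ − 1.645) = Φ(0.731) = 0.7676.

Power ≈ 0.768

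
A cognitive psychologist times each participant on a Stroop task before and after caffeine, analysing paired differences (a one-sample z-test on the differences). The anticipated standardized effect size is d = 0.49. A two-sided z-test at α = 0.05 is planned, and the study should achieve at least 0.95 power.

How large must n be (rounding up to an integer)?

For power 0.95 need Φ(δ − z_{0.025}) = 0.95, so δ = z_{0.025} + z_{0.05} = 1.960 + 1.645 = 3.605.
(For δ > 0 the lower-tail rejection region contributes negligibly to power, so the one-term inversion is standard.)
δ = d·√n ⇒ n = (δ/d)² = (3.605 / 0.49)² = 54.12.
Rounding up, n = 55.

n = 55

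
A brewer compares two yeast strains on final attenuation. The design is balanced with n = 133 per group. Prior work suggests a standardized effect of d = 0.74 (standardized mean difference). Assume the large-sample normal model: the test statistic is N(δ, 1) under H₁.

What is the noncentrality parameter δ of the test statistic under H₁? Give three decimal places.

δ ≈ 6.035

The noncentrality parameter scales effect size by the design's sample-size factor: δ = d·√(n/2) = 0.74 × √(133/2) = 6.0345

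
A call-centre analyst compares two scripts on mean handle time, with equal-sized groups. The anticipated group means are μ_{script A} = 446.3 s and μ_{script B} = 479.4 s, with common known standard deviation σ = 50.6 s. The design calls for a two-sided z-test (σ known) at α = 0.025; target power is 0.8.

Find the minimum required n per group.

Standardized effect: d = |μ_{script A} − μ_{script B}| / σ = |446.3 − 479.4| / 50.6 = 0.6542
For power 0.8 need Φ(δ − z_{0.0125}) = 0.8, so δ = z_{0.0125} + z_{0.20} = 2.241 + 0.842 = 3.083.
(Ignoring the negligible lower-tail rejection probability gives the usual closed-form inversion.)
δ = d·√(n/2) ⇒ n = 2(δ/d)² = 2 × (3.083 / 0.6542)² = 44.43.
Rounding up, n = 45 per group.

n = 45 per group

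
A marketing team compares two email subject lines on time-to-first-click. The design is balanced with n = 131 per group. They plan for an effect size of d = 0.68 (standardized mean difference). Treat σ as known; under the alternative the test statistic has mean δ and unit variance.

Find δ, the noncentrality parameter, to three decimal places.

The noncentrality parameter scales effect size by the design's sample-size factor: δ = d·√(n/2) = 0.68 × √(131/2) = 5.5034

δ ≈ 5.503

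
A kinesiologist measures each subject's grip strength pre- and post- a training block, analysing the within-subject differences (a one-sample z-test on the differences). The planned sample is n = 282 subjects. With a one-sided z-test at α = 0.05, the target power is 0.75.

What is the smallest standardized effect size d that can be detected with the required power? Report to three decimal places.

d ≈ 0.138

Need Φ(δ − 1.645) = 0.75, so δ = 1.645 + 0.674 = 2.319.
δ = d·√n ⇒ d = δ/√n = 2.319/√282 = 0.1381.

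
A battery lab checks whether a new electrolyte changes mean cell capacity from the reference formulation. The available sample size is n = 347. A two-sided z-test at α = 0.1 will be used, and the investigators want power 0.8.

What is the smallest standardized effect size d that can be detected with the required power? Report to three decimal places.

d ≈ 0.133

Need Φ(δ − 1.645) = 0.8, so δ = 1.645 + 0.842 = 2.486.
(The second rejection-region term Φ(−δ − z_{α/2}) is negligible and dropped.)
δ = d·√n ⇒ d = δ/√n = 2.486/√347 = 0.1335.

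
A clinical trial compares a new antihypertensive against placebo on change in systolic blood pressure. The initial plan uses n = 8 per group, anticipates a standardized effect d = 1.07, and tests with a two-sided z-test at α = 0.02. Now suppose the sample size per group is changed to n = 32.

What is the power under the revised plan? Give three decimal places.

With n = 32 per group: δ = d·√(n/2) = 1.07 × √(32/2) = 4.2800. Critical value z_{0.01} = 2.326.
Revised power = Φ(δ − 2.326) + Φ(−δ − 2.326) = Φ(1.954) + Φ(-6.606) = 0.9746 + 0.0000 = 0.9746.

Power ≈ 0.975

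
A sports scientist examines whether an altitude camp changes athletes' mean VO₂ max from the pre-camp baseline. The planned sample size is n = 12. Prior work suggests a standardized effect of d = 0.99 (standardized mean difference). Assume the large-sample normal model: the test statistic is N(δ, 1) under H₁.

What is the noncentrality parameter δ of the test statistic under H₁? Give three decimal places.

The noncentrality parameter scales effect size by the design's sample-size factor: δ = d·√n = 0.99 × √12 = 3.4295

δ ≈ 3.429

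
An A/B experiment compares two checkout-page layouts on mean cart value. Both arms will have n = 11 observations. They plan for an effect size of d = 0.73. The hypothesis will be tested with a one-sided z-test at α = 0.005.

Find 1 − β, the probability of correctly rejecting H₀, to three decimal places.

Noncentrality parameter: δ = d·√(n/2) = 0.73 × √(11/2) = 1.7120
Critical value for a one-sided test at α = 0.005: z_α = 2.576.
Power = P(Z > 2.576 − δ) = Φ(-0.864) = 0.1938.

Power ≈ 0.194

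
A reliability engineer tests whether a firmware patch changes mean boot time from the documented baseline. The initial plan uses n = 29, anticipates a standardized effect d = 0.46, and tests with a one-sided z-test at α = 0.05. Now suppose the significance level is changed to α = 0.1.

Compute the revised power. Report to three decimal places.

Power ≈ 0.884

δ = d·√n = 0.46 × √29 = 2.4772 (unchanged). New critical value: z_{0.1} = 1.282.
Revised power = P(Z > 1.282 − δ) = Φ(1.196) = 0.8841.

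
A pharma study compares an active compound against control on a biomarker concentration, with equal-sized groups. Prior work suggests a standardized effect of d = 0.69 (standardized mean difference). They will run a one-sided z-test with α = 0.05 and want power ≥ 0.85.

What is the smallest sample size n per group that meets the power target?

n = 31 per group

For power 0.85 need Φ(δ − z_{0.05}) = 0.85, so δ = z_{0.05} + z_{0.15} = 1.645 + 1.036 = 2.681.
δ = d·√(n/2) ⇒ n = 2(δ/d)² = 2 × (2.681 / 0.69)² = 30.20.
Round up to the next whole unit.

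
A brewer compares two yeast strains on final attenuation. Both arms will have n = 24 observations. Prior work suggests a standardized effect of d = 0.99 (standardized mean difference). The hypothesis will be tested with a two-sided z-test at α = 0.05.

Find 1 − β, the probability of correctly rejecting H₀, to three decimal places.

Power ≈ 0.929

Noncentrality parameter: λ = d·√(n/2) = 0.99 × √(24/2) = 3.4295
Critical value for a two-sided test at α = 0.05: z_{α/2} = 1.960.
Power = Φ(λ − 1.960) + Φ(−λ − 1.960) = Φ(1.469) + Φ(-5.389) = 0.9292 + 0.0000 = 0.9292.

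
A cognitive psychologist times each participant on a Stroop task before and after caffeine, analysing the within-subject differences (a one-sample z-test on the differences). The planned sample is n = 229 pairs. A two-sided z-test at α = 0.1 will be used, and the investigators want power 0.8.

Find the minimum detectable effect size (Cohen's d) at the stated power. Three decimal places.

Need Φ(δ − 1.645) = 0.8, so δ = 1.645 + 0.842 = 2.486.
(Lower-tail contribution to power is negligible for δ > 0.)
δ = d·√n ⇒ d = δ/√n = 2.486/√229 = 0.1643.

d ≈ 0.164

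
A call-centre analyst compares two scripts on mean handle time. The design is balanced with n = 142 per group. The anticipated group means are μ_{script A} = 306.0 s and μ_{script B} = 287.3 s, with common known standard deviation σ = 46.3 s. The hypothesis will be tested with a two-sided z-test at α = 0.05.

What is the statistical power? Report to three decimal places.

Power ≈ 0.926

Standardized effect: d = |μ_{script A} − μ_{script B}| / σ = |306.0 − 287.3| / 46.3 = 0.4039
Noncentrality parameter: δ = d·√(n/2) = 0.4039 × √(142/2) = 3.4032
Critical value for a two-sided test at α = 0.05: z_{α/2} = 1.960.
Power = Φ(δ − 1.960) + Φ(−δ − 1.960) = Φ(1.443) + Φ(-5.363) = 0.9255 + 0.0000 = 0.9255.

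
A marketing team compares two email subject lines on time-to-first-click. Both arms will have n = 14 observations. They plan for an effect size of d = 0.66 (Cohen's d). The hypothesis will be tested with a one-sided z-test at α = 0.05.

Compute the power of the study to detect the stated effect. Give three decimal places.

Power ≈ 0.540

Noncentrality parameter: δ = d·√(n/2) = 0.66 × √(14/2) = 1.7462
One-sided α = 0.05 → critical value z_{0.05} = 1.645.
Power = Φ(δ − 1.645) = Φ(0.101) = 0.5404.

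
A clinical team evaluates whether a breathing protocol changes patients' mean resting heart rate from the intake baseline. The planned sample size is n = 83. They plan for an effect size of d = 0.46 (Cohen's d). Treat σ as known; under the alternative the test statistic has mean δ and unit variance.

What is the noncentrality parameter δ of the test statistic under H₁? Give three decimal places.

The noncentrality parameter scales effect size by the design's sample-size factor: δ = d·√n = 0.46 × √83 = 4.1908

δ ≈ 4.191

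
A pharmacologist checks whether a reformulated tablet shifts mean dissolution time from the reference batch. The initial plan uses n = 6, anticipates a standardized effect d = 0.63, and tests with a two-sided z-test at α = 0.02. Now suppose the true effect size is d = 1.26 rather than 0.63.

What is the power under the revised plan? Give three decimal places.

Power ≈ 0.776

With d = 1.26: δ = d·√n = 1.26 × √6 = 3.0864. Critical value z_{0.01} = 2.326.
Revised power = Φ(δ − 2.326) + Φ(−δ − 2.326) = Φ(0.760) + Φ(-5.413) = 0.7764 + 0.0000 = 0.7764.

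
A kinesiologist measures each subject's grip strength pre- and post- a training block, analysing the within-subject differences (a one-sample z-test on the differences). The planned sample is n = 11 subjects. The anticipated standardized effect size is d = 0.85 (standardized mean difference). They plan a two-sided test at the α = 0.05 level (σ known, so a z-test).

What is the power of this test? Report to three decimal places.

Power ≈ 0.805

Noncentrality parameter: δ = d·√n = 0.85 × √11 = 2.8191
Critical value for a two-sided test at α = 0.05: z_{α/2} = 1.960.
Power = Φ(δ − 1.960) + Φ(−δ − 1.960) = Φ(0.859) + Φ(-4.779) = 0.8049 + 0.0000 = 0.8049.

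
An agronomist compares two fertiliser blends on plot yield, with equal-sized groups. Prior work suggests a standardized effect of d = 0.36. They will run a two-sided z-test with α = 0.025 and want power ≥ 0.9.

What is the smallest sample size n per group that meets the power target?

n = 192 per group

Set Φ(δ − 2.241) = 0.9; then δ − 2.241 = Φ⁻¹(0.9) = 1.282, giving δ = 3.523.
(For δ > 0 the lower-tail rejection region contributes negligibly to power, so the one-term inversion is standard.)
δ = d·√(n/2) ⇒ n = 2(δ/d)² = 2 × (3.523 / 0.36)² = 191.53.
Rounding up, n = 192 per group.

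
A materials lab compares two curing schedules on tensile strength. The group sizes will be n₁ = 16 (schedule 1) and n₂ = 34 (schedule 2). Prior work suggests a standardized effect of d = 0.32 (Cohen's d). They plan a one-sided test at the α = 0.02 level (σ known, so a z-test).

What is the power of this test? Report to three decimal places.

Noncentrality parameter: δ = d / √(1/n₁ + 1/n₂) = 0.32 / √(1/16 + 1/34) = 1.0555
One-sided α = 0.02 → critical value z_{0.02} = 2.054.
Power = P(Z > 2.054 − δ) = Φ(-0.998) = 0.1591.

Power ≈ 0.159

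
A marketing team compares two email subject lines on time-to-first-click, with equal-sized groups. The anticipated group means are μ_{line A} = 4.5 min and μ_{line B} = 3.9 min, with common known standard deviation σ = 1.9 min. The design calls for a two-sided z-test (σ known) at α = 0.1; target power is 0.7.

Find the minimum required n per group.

n = 95 per group

Standardized effect: d = |μ_{line A} − μ_{line B}| / σ = |4.5 − 3.9| / 1.9 = 0.3158
Set Φ(δ − 1.645) = 0.7; then δ − 1.645 = Φ⁻¹(0.7) = 0.524, giving δ = 2.169.
(The Φ(−δ − z_{α/2}) term is vanishingly small for δ > 0 and is dropped in the standard sample-size formula.)
δ = d·√(n/2) ⇒ n = 2(δ/d)² = 2 × (2.169 / 0.3158)² = 94.37.
Round up to the next whole unit.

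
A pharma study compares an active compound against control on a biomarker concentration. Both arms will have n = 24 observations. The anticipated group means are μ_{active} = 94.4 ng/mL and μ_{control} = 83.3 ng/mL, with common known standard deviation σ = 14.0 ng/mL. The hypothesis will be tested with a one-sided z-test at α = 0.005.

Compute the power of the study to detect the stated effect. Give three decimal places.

Power ≈ 0.568

Standardized effect: d = |μ_{active} − μ_{control}| / σ = |94.4 − 83.3| / 14.0 = 0.7929
Noncentrality parameter: λ = d·√(n/2) = 0.7929 × √(24/2) = 2.7465
Critical value for a one-sided test at α = 0.005: z_α = 2.576.
Power = Φ(λ − 2.576) = Φ(0.171) = 0.5678.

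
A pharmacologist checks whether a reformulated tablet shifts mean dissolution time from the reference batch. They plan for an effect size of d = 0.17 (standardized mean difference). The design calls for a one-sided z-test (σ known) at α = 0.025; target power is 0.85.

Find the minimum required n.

n = 311

For power 0.85 need Φ(δ − z_{0.025}) = 0.85, so δ = z_{0.025} + z_{0.15} = 1.960 + 1.036 = 2.996.
δ = d·√n ⇒ n = (δ/d)² = (2.996 / 0.17)² = 310.67.
Round up to the next whole unit.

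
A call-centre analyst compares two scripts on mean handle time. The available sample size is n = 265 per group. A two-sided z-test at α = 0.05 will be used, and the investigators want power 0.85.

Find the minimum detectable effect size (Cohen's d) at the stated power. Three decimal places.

d ≈ 0.260

Need Φ(δ − 1.960) = 0.85, so δ = 1.960 + 1.036 = 2.996.
(Lower-tail contribution to power is negligible for δ > 0.)
δ = d·√(n/2) ⇒ d = δ/√(n/2) = 2.996/√(265/2) = 0.2603.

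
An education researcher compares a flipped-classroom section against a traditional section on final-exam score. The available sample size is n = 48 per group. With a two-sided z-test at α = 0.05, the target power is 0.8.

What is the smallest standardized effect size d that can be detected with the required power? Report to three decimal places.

Need Φ(δ − 1.960) = 0.8, so δ = 1.960 + 0.842 = 2.802.
(Lower-tail contribution to power is negligible for δ > 0.)
δ = d·√(n/2) ⇒ d = δ/√(n/2) = 2.802/√(48/2) = 0.5719.

d ≈ 0.572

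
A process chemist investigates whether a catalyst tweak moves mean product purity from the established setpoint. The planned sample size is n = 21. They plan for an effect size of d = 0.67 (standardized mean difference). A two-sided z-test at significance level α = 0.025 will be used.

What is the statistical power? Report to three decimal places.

Noncentrality parameter: δ = d·√n = 0.67 × √21 = 3.0703
Critical value for a two-sided test at α = 0.025: z_{α/2} = 2.241.
Power = Φ(δ − 2.241) + Φ(−δ − 2.241) = Φ(0.829) + Φ(-5.312) = 0.7964 + 0.0000 = 0.7964.

Power ≈ 0.796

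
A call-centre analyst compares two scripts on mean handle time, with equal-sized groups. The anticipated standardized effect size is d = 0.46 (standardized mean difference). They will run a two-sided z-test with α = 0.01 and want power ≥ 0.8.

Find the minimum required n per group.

n = 111 per group

Set Φ(δ − 2.576) = 0.8; then δ − 2.576 = Φ⁻¹(0.8) = 0.842, giving δ = 3.417.
(Ignoring the negligible lower-tail rejection probability gives the usual closed-form inversion.)
δ = d·√(n/2) ⇒ n = 2(δ/d)² = 2 × (3.417 / 0.46)² = 110.39.
Round up to the next whole unit.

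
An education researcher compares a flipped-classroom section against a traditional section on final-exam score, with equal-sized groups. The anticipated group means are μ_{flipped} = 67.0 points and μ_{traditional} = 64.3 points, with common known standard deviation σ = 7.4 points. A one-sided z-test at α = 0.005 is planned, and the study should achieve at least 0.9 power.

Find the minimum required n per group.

n = 224 per group

Standardized effect: d = |μ_{flipped} − μ_{traditional}| / σ = |67.0 − 64.3| / 7.4 = 0.3649
For power 0.9 need Φ(δ − z_{0.005}) = 0.9, so δ = z_{0.005} + z_{0.10} = 2.576 + 1.282 = 3.857.
δ = d·√(n/2) ⇒ n = 2(δ/d)² = 2 × (3.857 / 0.3649)² = 223.54.
Rounding up, n = 224 per group.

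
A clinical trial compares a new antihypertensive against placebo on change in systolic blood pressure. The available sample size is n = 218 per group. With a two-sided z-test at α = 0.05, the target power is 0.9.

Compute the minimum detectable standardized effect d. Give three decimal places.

Required noncentrality: δ = z_{0.025} + z_{0.10} = 1.960 + 1.282 = 3.242.
(Lower-tail contribution to power is negligible for δ > 0.)
δ = d·√(n/2) ⇒ d = δ/√(n/2) = 3.242/√(218/2) = 0.3105.

d ≈ 0.310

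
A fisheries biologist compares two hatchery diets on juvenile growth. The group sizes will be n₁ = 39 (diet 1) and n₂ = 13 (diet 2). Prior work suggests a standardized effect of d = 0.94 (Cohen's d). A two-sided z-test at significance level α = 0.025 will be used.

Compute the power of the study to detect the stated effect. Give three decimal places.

Noncentrality parameter: δ = d / √(1/n₁ + 1/n₂) = 0.94 / √(1/39 + 1/13) = 2.9351
Critical value for a two-sided test at α = 0.025: z_{α/2} = 2.241.
Power = Φ(δ − 2.241) + Φ(−δ − 2.241) = Φ(0.694) + Φ(-5.177) = 0.7561 + 0.0000 = 0.7561.

Power ≈ 0.756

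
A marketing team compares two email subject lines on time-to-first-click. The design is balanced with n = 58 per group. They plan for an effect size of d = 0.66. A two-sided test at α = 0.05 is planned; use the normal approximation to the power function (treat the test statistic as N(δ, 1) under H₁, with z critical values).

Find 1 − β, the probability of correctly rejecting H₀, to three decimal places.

Noncentrality parameter: δ = d·√(n/2) = 0.66 × √(58/2) = 3.5542
Two-sided α = 0.05 → critical value z_{0.025} = 1.960.
Power = Φ(δ − 1.960) + Φ(−δ − 1.960) = Φ(1.594) + Φ(-5.514) = 0.9446 + 0.0000 = 0.9446.

Power ≈ 0.945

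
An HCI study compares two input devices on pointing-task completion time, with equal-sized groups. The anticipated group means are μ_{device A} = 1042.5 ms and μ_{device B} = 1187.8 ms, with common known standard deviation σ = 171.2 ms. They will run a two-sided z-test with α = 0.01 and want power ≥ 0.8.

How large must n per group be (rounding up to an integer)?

Standardized effect: d = |μ_{device A} − μ_{device B}| / σ = |1042.5 − 1187.8| / 171.2 = 0.8487
For power 0.8 need Φ(δ − z_{0.005}) = 0.8, so δ = z_{0.005} + z_{0.20} = 2.576 + 0.842 = 3.417.
(Ignoring the negligible lower-tail rejection probability gives the usual closed-form inversion.)
δ = d·√(n/2) ⇒ n = 2(δ/d)² = 2 × (3.417 / 0.8487)² = 32.43.
Rounding up, n = 33 per group.

n = 33 per group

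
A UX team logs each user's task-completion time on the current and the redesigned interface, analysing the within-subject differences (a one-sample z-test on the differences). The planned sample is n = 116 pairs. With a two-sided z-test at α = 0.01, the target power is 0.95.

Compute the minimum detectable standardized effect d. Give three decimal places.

Required noncentrality: δ = z_{0.005} + z_{0.05} = 2.576 + 1.645 = 4.221.
(The second rejection-region term Φ(−δ − z_{α/2}) is negligible and dropped.)
δ = d·√n ⇒ d = δ/√n = 4.221/√116 = 0.3919.

d ≈ 0.392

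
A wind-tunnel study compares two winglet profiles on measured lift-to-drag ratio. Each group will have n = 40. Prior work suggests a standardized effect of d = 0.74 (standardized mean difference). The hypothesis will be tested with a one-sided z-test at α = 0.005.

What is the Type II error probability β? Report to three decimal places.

Noncentrality parameter: δ = d·√(n/2) = 0.74 × √(40/2) = 3.3094
One-sided α = 0.005 → critical value z_{0.005} = 2.576.
Power = Φ(δ − 2.576) = Φ(0.734) = 0.7684.
Type II error: β = 1 − power = 1 − 0.7684 = 0.2316.

β ≈ 0.232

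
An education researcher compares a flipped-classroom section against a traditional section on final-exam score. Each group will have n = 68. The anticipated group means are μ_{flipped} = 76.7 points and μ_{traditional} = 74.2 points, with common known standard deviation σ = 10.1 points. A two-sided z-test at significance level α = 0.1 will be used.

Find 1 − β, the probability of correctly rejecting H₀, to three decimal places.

Power ≈ 0.421

Standardized effect: d = |μ_{flipped} − μ_{traditional}| / σ = |76.7 − 74.2| / 10.1 = 0.2475
Noncentrality parameter: δ = d·√(n/2) = 0.2475 × √(68/2) = 1.4433
Critical value for a two-sided test at α = 0.1: z_{α/2} = 1.645.
Power = Φ(δ − 1.645) + Φ(−δ − 1.645) = Φ(-0.202) + Φ(-3.088) = 0.4201 + 0.0010 = 0.4211.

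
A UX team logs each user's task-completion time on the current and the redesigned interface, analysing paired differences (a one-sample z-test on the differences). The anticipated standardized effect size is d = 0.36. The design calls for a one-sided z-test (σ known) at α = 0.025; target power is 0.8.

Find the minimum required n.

For power 0.8 need Φ(δ − z_{0.025}) = 0.8, so δ = z_{0.025} + z_{0.20} = 1.960 + 0.842 = 2.802.
δ = d·√n ⇒ n = (δ/d)² = (2.802 / 0.36)² = 60.56.
Rounding up, n = 61.

n = 61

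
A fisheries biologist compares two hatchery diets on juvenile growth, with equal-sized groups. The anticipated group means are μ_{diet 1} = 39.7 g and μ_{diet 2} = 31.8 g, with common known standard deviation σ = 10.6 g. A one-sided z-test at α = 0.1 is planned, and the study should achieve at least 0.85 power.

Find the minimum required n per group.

Standardized effect: d = |μ_{diet 1} − μ_{diet 2}| / σ = |39.7 − 31.8| / 10.6 = 0.7453
Set Φ(δ − 1.282) = 0.85; then δ − 1.282 = Φ⁻¹(0.85) = 1.036, giving δ = 2.318.
δ = d·√(n/2) ⇒ n = 2(δ/d)² = 2 × (2.318 / 0.7453)² = 19.35.
Rounding up, n = 20 per group.

n = 20 per group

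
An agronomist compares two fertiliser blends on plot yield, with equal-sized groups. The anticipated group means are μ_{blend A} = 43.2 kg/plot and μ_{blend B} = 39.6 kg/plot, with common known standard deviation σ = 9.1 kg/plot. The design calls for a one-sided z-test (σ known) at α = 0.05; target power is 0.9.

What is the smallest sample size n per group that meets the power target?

n = 110 per group

Standardized effect: d = |μ_{blend A} − μ_{blend B}| / σ = |43.2 − 39.6| / 9.1 = 0.3956
Set Φ(δ − 1.645) = 0.9; then δ − 1.645 = Φ⁻¹(0.9) = 1.282, giving δ = 2.926.
δ = d·√(n/2) ⇒ n = 2(δ/d)² = 2 × (2.926 / 0.3956)² = 109.44.
Round up to the next whole unit.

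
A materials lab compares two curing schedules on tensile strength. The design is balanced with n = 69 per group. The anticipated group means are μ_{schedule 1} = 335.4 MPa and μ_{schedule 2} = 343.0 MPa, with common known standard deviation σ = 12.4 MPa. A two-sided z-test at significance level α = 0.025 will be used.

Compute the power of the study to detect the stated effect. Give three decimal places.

Power ≈ 0.913

Standardized effect: d = |μ_{schedule 1} − μ_{schedule 2}| / σ = |335.4 − 343.0| / 12.4 = 0.6129
Noncentrality parameter: δ = d·√(n/2) = 0.6129 × √(69/2) = 3.6000
Two-sided α = 0.025 → critical value z_{0.0125} = 2.241.
Power = Φ(δ − 2.241) + Φ(−δ − 2.241) = Φ(1.359) + Φ(-5.841) = 0.9129 + 0.0000 = 0.9129.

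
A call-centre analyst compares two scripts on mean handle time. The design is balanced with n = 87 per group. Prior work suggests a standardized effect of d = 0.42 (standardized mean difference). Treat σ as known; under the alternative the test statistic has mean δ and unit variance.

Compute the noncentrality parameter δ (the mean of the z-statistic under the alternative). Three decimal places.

δ ≈ 2.770

δ = d·√(n/2) = 0.42 × √(87/2) = 2.7701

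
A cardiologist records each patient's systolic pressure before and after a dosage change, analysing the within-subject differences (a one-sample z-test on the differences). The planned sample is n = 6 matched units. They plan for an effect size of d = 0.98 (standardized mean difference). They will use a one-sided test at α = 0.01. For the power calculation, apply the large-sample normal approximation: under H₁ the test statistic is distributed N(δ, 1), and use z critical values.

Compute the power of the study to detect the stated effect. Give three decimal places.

Noncentrality parameter: λ = d·√n = 0.98 × √6 = 2.4005
Critical value for a one-sided test at α = 0.01: z_α = 2.326.
Power = Φ(λ − 2.326) = Φ(0.074) = 0.5296.

Power ≈ 0.530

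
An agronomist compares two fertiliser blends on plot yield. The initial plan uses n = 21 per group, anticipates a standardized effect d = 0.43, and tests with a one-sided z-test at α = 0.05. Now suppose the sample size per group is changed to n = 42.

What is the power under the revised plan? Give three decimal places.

Power ≈ 0.628

With n = 42 per group: δ = d·√(n/2) = 0.43 × √(42/2) = 1.9705. Critical value z_{0.05} = 1.645.
Revised power = Φ(δ − 1.645) = Φ(0.326) = 0.6277.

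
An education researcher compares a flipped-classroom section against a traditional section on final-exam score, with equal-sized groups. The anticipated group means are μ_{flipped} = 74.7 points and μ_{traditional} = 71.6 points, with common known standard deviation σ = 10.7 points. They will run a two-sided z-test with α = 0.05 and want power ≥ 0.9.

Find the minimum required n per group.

n = 251 per group

Standardized effect: d = |μ_{flipped} − μ_{traditional}| / σ = |74.7 − 71.6| / 10.7 = 0.2897
Set Φ(δ − 1.960) = 0.9; then δ − 1.960 = Φ⁻¹(0.9) = 1.282, giving δ = 3.242.
(For δ > 0 the lower-tail rejection region contributes negligibly to power, so the one-term inversion is standard.)
δ = d·√(n/2) ⇒ n = 2(δ/d)² = 2 × (3.242 / 0.2897)² = 250.36.
Round up to the next whole unit.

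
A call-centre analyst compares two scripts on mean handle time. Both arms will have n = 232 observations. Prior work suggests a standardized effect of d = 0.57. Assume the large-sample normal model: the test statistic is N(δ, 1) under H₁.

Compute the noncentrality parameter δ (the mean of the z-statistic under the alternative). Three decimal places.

δ ≈ 6.139

δ = d·√(n/2) = 0.57 × √(232/2) = 6.1391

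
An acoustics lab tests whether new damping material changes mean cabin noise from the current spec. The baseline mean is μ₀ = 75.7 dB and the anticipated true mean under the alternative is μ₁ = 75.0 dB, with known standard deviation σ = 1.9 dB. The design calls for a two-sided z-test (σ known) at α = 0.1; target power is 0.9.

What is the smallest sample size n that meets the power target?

n = 64

Standardized effect: d = |μ₁ − μ₀| / σ = |75.0 − 75.7| / 1.9 = 0.3684
Set Φ(δ − 1.645) = 0.9; then δ − 1.645 = Φ⁻¹(0.9) = 1.282, giving δ = 2.926.
(Ignoring the negligible lower-tail rejection probability gives the usual closed-form inversion.)
δ = d·√n ⇒ n = (δ/d)² = (2.926 / 0.3684)² = 63.09.
Rounding up, n = 64.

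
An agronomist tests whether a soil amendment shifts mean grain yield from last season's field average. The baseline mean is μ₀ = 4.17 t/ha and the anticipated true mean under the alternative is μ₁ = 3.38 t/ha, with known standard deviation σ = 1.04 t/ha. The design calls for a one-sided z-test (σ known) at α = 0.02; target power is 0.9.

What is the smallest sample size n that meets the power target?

Standardized effect: d = |μ₁ − μ₀| / σ = |3.38 − 4.17| / 1.04 = 0.7596
Set Φ(δ − 2.054) = 0.9; then δ − 2.054 = Φ⁻¹(0.9) = 1.282, giving δ = 3.335.
δ = d·√n ⇒ n = (δ/d)² = (3.335 / 0.7596)² = 19.28.
Rounding up, n = 20.

n = 20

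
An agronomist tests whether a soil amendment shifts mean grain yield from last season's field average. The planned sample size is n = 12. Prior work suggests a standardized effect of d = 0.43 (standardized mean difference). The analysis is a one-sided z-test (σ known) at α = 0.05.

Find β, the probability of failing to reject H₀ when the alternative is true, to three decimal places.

Noncentrality parameter: δ = d·√n = 0.43 × √12 = 1.4896
Critical value for a one-sided test at α = 0.05: z_α = 1.645.
Power = P(Z > 1.645 − δ) = Φ(-0.155) = 0.4383.
Type II error: β = 1 − power = 1 − 0.4383 = 0.5617.

β ≈ 0.562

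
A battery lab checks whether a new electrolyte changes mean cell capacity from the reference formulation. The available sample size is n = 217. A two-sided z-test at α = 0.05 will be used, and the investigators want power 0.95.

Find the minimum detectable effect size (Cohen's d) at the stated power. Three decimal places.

Need Φ(δ − 1.960) = 0.95, so δ = 1.960 + 1.645 = 3.605.
(The second rejection-region term Φ(−δ − z_{α/2}) is negligible and dropped.)
δ = d·√n ⇒ d = δ/√n = 3.605/√217 = 0.2447.

d ≈ 0.245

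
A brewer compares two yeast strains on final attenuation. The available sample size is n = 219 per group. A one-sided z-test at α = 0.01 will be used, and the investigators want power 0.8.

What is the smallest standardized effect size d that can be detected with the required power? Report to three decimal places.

d ≈ 0.303

Required noncentrality: δ = z_{0.01} + z_{0.20} = 2.326 + 0.842 = 3.168.
δ = d·√(n/2) ⇒ d = δ/√(n/2) = 3.168/√(219/2) = 0.3027.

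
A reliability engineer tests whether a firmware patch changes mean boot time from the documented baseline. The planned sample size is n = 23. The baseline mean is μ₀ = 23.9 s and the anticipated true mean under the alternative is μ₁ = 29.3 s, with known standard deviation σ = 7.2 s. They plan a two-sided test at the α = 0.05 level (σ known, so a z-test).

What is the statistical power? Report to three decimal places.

Standardized effect: d = |μ₁ − μ₀| / σ = |29.3 − 23.9| / 7.2 = 0.7500
Noncentrality parameter: δ = d·√n = 0.7500 × √23 = 3.5969
Two-sided α = 0.05 → critical value z_{0.025} = 1.960.
Power = Φ(δ − 1.960) + Φ(−δ − 1.960) = Φ(1.637) + Φ(-5.557) = 0.9492 + 0.0000 = 0.9492.

Power ≈ 0.949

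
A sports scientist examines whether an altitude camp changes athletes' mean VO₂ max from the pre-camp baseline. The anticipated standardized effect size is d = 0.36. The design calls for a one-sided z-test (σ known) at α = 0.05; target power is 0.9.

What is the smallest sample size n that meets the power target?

n = 67

For power 0.9 need Φ(δ − z_{0.05}) = 0.9, so δ = z_{0.05} + z_{0.10} = 1.645 + 1.282 = 2.926.
δ = d·√n ⇒ n = (δ/d)² = (2.926 / 0.36)² = 66.08.
Rounding up, n = 67.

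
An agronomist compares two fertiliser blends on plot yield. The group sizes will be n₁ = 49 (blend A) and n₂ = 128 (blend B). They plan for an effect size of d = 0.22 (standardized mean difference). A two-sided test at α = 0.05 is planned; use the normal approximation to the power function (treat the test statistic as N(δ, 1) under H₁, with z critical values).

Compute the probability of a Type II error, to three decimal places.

Noncentrality parameter: δ = d / √(1/n₁ + 1/n₂) = 0.22 / √(1/49 + 1/128) = 1.3096
Two-sided α = 0.05 → critical value z_{0.025} = 1.960.
Power = Φ(δ − 1.960) + Φ(−δ − 1.960) = Φ(-0.650) + Φ(-3.270) = 0.2577 + 0.0005 = 0.2583.
Type II error: β = 1 − power = 1 − 0.2583 = 0.7417.

β ≈ 0.742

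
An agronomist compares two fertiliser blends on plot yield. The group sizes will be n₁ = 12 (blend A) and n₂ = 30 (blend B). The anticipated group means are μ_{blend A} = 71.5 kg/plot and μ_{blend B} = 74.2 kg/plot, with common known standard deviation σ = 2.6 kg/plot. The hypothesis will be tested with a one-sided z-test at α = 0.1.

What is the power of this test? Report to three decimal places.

Standardized effect: d = |μ_{blend A} − μ_{blend B}| / σ = |71.5 − 74.2| / 2.6 = 1.0385
Noncentrality parameter: δ = d / √(1/n₁ + 1/n₂) = 1.0385 / √(1/12 + 1/30) = 3.0403
One-sided α = 0.1 → critical value z_{0.1} = 1.282.
Power = P(Z > 1.282 − δ) = Φ(1.759) = 0.9607.

Power ≈ 0.961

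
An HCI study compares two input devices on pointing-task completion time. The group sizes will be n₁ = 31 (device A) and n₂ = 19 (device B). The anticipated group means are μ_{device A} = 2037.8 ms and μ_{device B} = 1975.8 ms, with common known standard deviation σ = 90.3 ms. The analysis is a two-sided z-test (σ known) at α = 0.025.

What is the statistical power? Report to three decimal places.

Standardized effect: d = |μ_{device A} − μ_{device B}| / σ = |2037.8 − 1975.8| / 90.3 = 0.6866
Noncentrality parameter: δ = d / √(1/n₁ + 1/n₂) = 0.6866 / √(1/31 + 1/19) = 2.3565
Two-sided α = 0.025 → critical value z_{0.0125} = 2.241.
Power = Φ(δ − 2.241) + Φ(−δ − 2.241) = Φ(0.115) + Φ(-4.598) = 0.5458 + 0.0000 = 0.5458.

Power ≈ 0.546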